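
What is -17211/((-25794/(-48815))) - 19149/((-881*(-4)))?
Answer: -493533337661/15149676 ≈ -32577.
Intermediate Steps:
-17211/((-25794/(-48815))) - 19149/((-881*(-4))) = -17211/((-25794*(-1/48815))) - 19149/3524 = -17211/25794/48815 - 19149*1/3524 = -17211*48815/25794 - 19149/3524 = -280051655/8598 - 19149/3524 = -493533337661/15149676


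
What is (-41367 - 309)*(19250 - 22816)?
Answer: 148616616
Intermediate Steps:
(-41367 - 309)*(19250 - 22816) = -41676*(-3566) = 148616616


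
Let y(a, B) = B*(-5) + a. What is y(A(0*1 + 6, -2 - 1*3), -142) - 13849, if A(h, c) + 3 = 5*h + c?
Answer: -13117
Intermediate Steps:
A(h, c) = -3 + c + 5*h (A(h, c) = -3 + (5*h + c) = -3 + (c + 5*h) = -3 + c + 5*h)
y(a, B) = a - 5*B (y(a, B) = -5*B + a = a - 5*B)
y(A(0*1 + 6, -2 - 1*3), -142) - 13849 = ((-3 + (-2 - 1*3) + 5*(0*1 + 6)) - 5*(-142)) - 13849 = ((-3 + (-2 - 3) + 5*(0 + 6)) + 710) - 13849 = ((-3 - 5 + 5*6) + 710) - 13849 = ((-3 - 5 + 30) + 710) - 13849 = (22 + 710) - 13849 = 732 - 13849 = -13117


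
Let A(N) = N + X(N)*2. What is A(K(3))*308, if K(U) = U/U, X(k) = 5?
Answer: 3388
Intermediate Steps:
K(U) = 1
A(N) = 10 + N (A(N) = N + 5*2 = N + 10 = 10 + N)
A(K(3))*308 = (10 + 1)*308 = 11*308 = 3388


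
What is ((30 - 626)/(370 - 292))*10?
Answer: -2980/39 ≈ -76.410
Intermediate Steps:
((30 - 626)/(370 - 292))*10 = -596/78*10 = -596*1/78*10 = -298/39*10 = -2980/39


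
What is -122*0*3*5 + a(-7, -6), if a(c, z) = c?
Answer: -7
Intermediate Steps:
-122*0*3*5 + a(-7, -6) = -122*0*3*5 - 7 = -0*5 - 7 = -122*0 - 7 = 0 - 7 = -7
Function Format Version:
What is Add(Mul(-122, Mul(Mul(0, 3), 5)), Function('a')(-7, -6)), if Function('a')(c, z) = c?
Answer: -7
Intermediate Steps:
Add(Mul(-122, Mul(Mul(0, 3), 5)), Function('a')(-7, -6)) = Add(Mul(-122, Mul(Mul(0, 3), 5)), -7) = Add(Mul(-122, Mul(0, 5)), -7) = Add(Mul(-122, 0), -7) = Add(0, -7) = -7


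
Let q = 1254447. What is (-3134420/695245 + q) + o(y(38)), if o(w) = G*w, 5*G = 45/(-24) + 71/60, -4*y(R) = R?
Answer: 209314988103073/166858800 ≈ 1.2544e+6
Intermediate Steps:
y(R) = -R/4
G = -83/600 (G = (45/(-24) + 71/60)/5 = (45*(-1/24) + 71*(1/60))/5 = (-15/8 + 71/60)/5 = (⅕)*(-83/120) = -83/600 ≈ -0.13833)
o(w) = -83*w/600
(-3134420/695245 + q) + o(y(38)) = (-3134420/695245 + 1254447) - (-83)*38/2400 = (-3134420*1/695245 + 1254447) - 83/600*(-19/2) = (-626884/139049 + 1254447) + 1577/1200 = 174428974019/139049 + 1577/1200 = 209314988103073/166858800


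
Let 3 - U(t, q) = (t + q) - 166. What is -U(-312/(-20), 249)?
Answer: 478/5 ≈ 95.600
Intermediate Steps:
U(t, q) = 169 - q - t (U(t, q) = 3 - ((t + q) - 166) = 3 - ((q + t) - 166) = 3 - (-166 + q + t) = 3 + (166 - q - t) = 169 - q - t)
-U(-312/(-20), 249) = -(169 - 1*249 - (-312)/(-20)) = -(169 - 249 - (-312)*(-1)/20) = -(169 - 249 - 1*78/5) = -(169 - 249 - 78/5) = -1*(-478/5) = 478/5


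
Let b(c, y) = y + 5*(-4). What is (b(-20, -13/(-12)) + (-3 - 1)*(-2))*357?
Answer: -15589/4 ≈ -3897.3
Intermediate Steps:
b(c, y) = -20 + y (b(c, y) = y - 20 = -20 + y)
(b(-20, -13/(-12)) + (-3 - 1)*(-2))*357 = ((-20 - 13/(-12)) + (-3 - 1)*(-2))*357 = ((-20 - 13*(-1/12)) - 4*(-2))*357 = ((-20 + 13/12) + 8)*357 = (-227/12 + 8)*357 = -131/12*357 = -15589/4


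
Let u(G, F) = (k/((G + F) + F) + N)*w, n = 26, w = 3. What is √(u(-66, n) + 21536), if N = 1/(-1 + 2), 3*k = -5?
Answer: √4221714/14 ≈ 146.76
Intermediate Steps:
k = -5/3 (k = (⅓)*(-5) = -5/3 ≈ -1.6667)
N = 1 (N = 1/1 = 1)
u(G, F) = 3 - 5/(G + 2*F) (u(G, F) = (-5/(3*((G + F) + F)) + 1)*3 = (-5/(3*((F + G) + F)) + 1)*3 = (-5/(3*(G + 2*F)) + 1)*3 = (1 - 5/(3*(G + 2*F)))*3 = 3 - 5/(G + 2*F))
√(u(-66, n) + 21536) = √((-5 + 3*(-66) + 6*26)/(-66 + 2*26) + 21536) = √((-5 - 198 + 156)/(-66 + 52) + 21536) = √(-47/(-14) + 21536) = √(-1/14*(-47) + 21536) = √(47/14 + 21536) = √(301551/14) = √4221714/14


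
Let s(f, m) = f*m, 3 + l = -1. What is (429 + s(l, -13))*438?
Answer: 210678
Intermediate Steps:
l = -4 (l = -3 - 1 = -4)
(429 + s(l, -13))*438 = (429 - 4*(-13))*438 = (429 + 52)*438 = 481*438 = 210678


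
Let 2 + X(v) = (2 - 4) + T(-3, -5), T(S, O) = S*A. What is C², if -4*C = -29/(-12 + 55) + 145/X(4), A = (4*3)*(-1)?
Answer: 28164249/30294016 ≈ 0.92970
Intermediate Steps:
A = -12 (A = 12*(-1) = -12)
T(S, O) = -12*S (T(S, O) = S*(-12) = -12*S)
X(v) = 32 (X(v) = -2 + ((2 - 4) - 12*(-3)) = -2 + (-2 + 36) = -2 + 34 = 32)
C = -5307/5504 (C = -(-29/(-12 + 55) + 145/32)/4 = -(-29/43 + 145*(1/32))/4 = -(-29*1/43 + 145/32)/4 = -(-29/43 + 145/32)/4 = -¼*5307/1376 = -5307/5504 ≈ -0.96421)
C² = (-5307/5504)² = 28164249/30294016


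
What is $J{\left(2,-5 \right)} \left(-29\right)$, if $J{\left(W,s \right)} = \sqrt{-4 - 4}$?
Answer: $- 58 i \sqrt{2} \approx - 82.024 i$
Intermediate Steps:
$J{\left(W,s \right)} = 2 i \sqrt{2}$ ($J{\left(W,s \right)} = \sqrt{-8} = 2 i \sqrt{2}$)
$J{\left(2,-5 \right)} \left(-29\right) = 2 i \sqrt{2} \left(-29\right) = - 58 i \sqrt{2}$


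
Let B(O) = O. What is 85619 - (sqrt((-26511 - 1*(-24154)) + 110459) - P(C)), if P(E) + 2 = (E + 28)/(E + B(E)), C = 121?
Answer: 20719463/242 - sqrt(108102) ≈ 85289.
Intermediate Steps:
P(E) = -2 + (28 + E)/(2*E) (P(E) = -2 + (E + 28)/(E + E) = -2 + (28 + E)/((2*E)) = -2 + (28 + E)*(1/(2*E)) = -2 + (28 + E)/(2*E))
85619 - (sqrt((-26511 - 1*(-24154)) + 110459) - P(C)) = 85619 - (sqrt((-26511 - 1*(-24154)) + 110459) - (-3/2 + 14/121)) = 85619 - (sqrt((-26511 + 24154) + 110459) - (-3/2 + 14*(1/121))) = 85619 - (sqrt(-2357 + 110459) - (-3/2 + 14/121)) = 85619 - (sqrt(108102) - 1*(-335/242)) = 85619 - (sqrt(108102) + 335/242) = 85619 - (335/242 + sqrt(108102)) = 85619 + (-335/242 - sqrt(108102)) = 20719463/242 - sqrt(108102)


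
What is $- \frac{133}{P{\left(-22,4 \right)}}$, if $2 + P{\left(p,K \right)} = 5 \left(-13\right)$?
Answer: $\frac{133}{67} \approx 1.9851$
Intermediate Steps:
$P{\left(p,K \right)} = -67$ ($P{\left(p,K \right)} = -2 + 5 \left(-13\right) = -2 - 65 = -67$)
$- \frac{133}{P{\left(-22,4 \right)}} = - \frac{133}{-67} = \left(-133\right) \left(- \frac{1}{67}\right) = \frac{133}{67}$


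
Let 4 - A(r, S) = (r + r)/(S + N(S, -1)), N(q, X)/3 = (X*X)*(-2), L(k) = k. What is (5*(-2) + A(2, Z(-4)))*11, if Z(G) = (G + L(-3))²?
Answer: -2882/43 ≈ -67.023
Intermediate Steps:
N(q, X) = -6*X² (N(q, X) = 3*((X*X)*(-2)) = 3*(X²*(-2)) = 3*(-2*X²) = -6*X²)
Z(G) = (-3 + G)² (Z(G) = (G - 3)² = (-3 + G)²)
A(r, S) = 4 - 2*r/(-6 + S) (A(r, S) = 4 - (r + r)/(S - 6*(-1)²) = 4 - 2*r/(S - 6*1) = 4 - 2*r/(S - 6) = 4 - 2*r/(-6 + S))
(5*(-2) + A(2, Z(-4)))*11 = (5*(-2) + 2*(-12 - 1*2 + 2*(-3 - 4)²)/(-6 + (-3 - 4)²))*11 = (-10 + 2*(-12 - 2 + 2*(-7)²)/(-6 + (-7)²))*11 = (-10 + 2*(-12 - 2 + 2*49)/(-6 + 49))*11 = (-10 + 2*(-12 - 2 + 98)/43)*11 = (-10 + 2*(1/43)*84)*11 = (-10 + 168/43)*11 = -262/43*11 = -2882/43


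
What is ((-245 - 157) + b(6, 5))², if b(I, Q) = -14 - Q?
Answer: 177241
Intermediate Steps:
((-245 - 157) + b(6, 5))² = ((-245 - 157) + (-14 - 1*5))² = (-402 + (-14 - 5))² = (-402 - 19)² = (-421)² = 177241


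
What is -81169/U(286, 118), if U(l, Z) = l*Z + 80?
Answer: -81169/33828 ≈ -2.3995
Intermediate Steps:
U(l, Z) = 80 + Z*l (U(l, Z) = Z*l + 80 = 80 + Z*l)
-81169/U(286, 118) = -81169/(80 + 118*286) = -81169/(80 + 33748) = -81169/33828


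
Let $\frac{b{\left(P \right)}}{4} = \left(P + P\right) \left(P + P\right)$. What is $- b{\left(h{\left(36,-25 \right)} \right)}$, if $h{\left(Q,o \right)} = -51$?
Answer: $-41616$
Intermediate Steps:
$b{\left(P \right)} = 16 P^{2}$ ($b{\left(P \right)} = 4 \left(P + P\right) \left(P + P\right) = 4 \cdot 2 P 2 P = 4 \cdot 4 P^{2} = 16 P^{2}$)
$- b{\left(h{\left(36,-25 \right)} \right)} = - 16 \left(-51\right)^{2} = - 16 \cdot 2601 = \left(-1\right) 41616 = -41616$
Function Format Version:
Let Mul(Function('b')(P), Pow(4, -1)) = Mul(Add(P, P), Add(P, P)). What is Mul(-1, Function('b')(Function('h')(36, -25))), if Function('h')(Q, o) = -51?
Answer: -41616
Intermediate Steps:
Function('b')(P) = Mul(16, Pow(P, 2)) (Function('b')(P) = Mul(4, Mul(Add(P, P), Add(P, P))) = Mul(4, Mul(Mul(2, P), Mul(2, P))) = Mul(4, Mul(4, Pow(P, 2))) = Mul(16, Pow(P, 2)))
Mul(-1, Function('b')(Function('h')(36, -25))) = Mul(-1, Mul(16, Pow(-51, 2))) = Mul(-1, Mul(16, 2601)) = Mul(-1, 41616) = -41616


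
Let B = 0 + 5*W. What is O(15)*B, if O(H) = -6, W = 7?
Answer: -210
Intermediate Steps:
B = 35 (B = 0 + 5*7 = 0 + 35 = 35)
O(15)*B = -6*35 = -210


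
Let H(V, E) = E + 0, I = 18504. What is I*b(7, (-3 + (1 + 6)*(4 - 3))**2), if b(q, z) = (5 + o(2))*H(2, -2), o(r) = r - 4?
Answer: -111024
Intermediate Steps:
H(V, E) = E
o(r) = -4 + r
b(q, z) = -6 (b(q, z) = (5 + (-4 + 2))*(-2) = (5 - 2)*(-2) = 3*(-2) = -6)
I*b(7, (-3 + (1 + 6)*(4 - 3))**2) = 18504*(-6) = -111024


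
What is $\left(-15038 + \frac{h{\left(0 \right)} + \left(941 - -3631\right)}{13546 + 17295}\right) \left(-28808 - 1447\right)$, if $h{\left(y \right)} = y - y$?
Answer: $\frac{14031736088430}{30841} \approx 4.5497 \cdot 10^{8}$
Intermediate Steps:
$h{\left(y \right)} = 0$
$\left(-15038 + \frac{h{\left(0 \right)} + \left(941 - -3631\right)}{13546 + 17295}\right) \left(-28808 - 1447\right) = \left(-15038 + \frac{0 + \left(941 - -3631\right)}{13546 + 17295}\right) \left(-28808 - 1447\right) = \left(-15038 + \frac{0 + \left(941 + 3631\right)}{30841}\right) \left(-30255\right) = \left(-15038 + \left(0 + 4572\right) \frac{1}{30841}\right) \left(-30255\right) = \left(-15038 + 4572 \cdot \frac{1}{30841}\right) \left(-30255\right) = \left(-15038 + \frac{4572}{30841}\right) \left(-30255\right) = \left(- \frac{463782386}{30841}\right) \left(-30255\right) = \frac{14031736088430}{30841}$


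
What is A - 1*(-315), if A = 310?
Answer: 625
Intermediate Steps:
A - 1*(-315) = 310 - 1*(-315) = 310 + 315 = 625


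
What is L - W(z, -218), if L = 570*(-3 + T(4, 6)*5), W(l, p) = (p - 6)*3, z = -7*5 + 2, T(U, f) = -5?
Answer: -15288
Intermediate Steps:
z = -33 (z = -35 + 2 = -33)
W(l, p) = -18 + 3*p (W(l, p) = (-6 + p)*3 = -18 + 3*p)
L = -15960 (L = 570*(-3 - 5*5) = 570*(-3 - 25) = 570*(-28) = -15960)
L - W(z, -218) = -15960 - (-18 + 3*(-218)) = -15960 - (-18 - 654) = -15960 - 1*(-672) = -15960 + 672 = -15288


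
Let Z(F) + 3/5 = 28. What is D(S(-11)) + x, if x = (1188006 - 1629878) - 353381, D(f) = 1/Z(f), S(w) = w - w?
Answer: -108949656/137 ≈ -7.9525e+5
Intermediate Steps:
Z(F) = 137/5 (Z(F) = -3/5 + 28 = 137/5)
S(w) = 0
D(f) = 5/137 (D(f) = 1/(137/5) = 5/137)
x = -795253 (x = -441872 - 353381 = -795253)
D(S(-11)) + x = 5/137 - 795253 = -108949656/137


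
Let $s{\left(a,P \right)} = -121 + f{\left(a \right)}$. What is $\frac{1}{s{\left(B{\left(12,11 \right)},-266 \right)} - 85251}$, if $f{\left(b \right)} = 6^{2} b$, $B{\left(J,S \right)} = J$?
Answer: $- \frac{1}{84940} \approx -1.1773 \cdot 10^{-5}$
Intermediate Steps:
$f{\left(b \right)} = 36 b$
$s{\left(a,P \right)} = -121 + 36 a$
$\frac{1}{s{\left(B{\left(12,11 \right)},-266 \right)} - 85251} = \frac{1}{\left(-121 + 36 \cdot 12\right) - 85251} = \frac{1}{\left(-121 + 432\right) - 85251} = \frac{1}{311 - 85251} = \frac{1}{-84940} = - \frac{1}{84940}$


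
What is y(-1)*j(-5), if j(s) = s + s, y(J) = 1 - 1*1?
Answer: 0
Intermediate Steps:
y(J) = 0 (y(J) = 1 - 1 = 0)
j(s) = 2*s
y(-1)*j(-5) = 0*(2*(-5)) = 0*(-10) = 0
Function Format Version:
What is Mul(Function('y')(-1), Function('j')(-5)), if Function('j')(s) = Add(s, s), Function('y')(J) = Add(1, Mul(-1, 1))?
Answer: 0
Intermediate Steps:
Function('y')(J) = 0 (Function('y')(J) = Add(1, -1) = 0)
Function('j')(s) = Mul(2, s)
Mul(Function('y')(-1), Function('j')(-5)) = Mul(0, Mul(2, -5)) = Mul(0, -10) = 0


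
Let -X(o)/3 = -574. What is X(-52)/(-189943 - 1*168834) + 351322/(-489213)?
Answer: -126888677980/175518372501 ≈ -0.72294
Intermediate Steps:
X(o) = 1722 (X(o) = -3*(-574) = 1722)
X(-52)/(-189943 - 1*168834) + 351322/(-489213) = 1722/(-189943 - 1*168834) + 351322/(-489213) = 1722/(-189943 - 168834) + 351322*(-1/489213) = 1722/(-358777) - 351322/489213 = 1722*(-1/358777) - 351322/489213 = -1722/358777 - 351322/489213 = -126888677980/175518372501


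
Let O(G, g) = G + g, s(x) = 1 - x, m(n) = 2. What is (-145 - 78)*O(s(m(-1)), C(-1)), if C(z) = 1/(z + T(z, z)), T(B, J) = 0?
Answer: 446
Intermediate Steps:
C(z) = 1/z (C(z) = 1/(z + 0) = 1/z)
(-145 - 78)*O(s(m(-1)), C(-1)) = (-145 - 78)*((1 - 1*2) + 1/(-1)) = -223*((1 - 2) - 1) = -223*(-1 - 1) = -223*(-2) = 446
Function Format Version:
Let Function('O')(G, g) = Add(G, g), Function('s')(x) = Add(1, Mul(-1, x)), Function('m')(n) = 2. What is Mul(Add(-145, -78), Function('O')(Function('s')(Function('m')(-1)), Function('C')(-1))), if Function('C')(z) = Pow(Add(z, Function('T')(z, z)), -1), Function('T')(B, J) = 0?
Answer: 446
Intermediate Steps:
Function('C')(z) = Pow(z, -1) (Function('C')(z) = Pow(Add(z, 0), -1) = Pow(z, -1))
Mul(Add(-145, -78), Function('O')(Function('s')(Function('m')(-1)), Function('C')(-1))) = Mul(Add(-145, -78), Add(Add(1, Mul(-1, 2)), Pow(-1, -1))) = Mul(-223, Add(Add(1, -2), -1)) = Mul(-223, Add(-1, -1)) = Mul(-223, -2) = 446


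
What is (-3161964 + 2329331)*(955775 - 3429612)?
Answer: 2059798322821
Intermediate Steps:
(-3161964 + 2329331)*(955775 - 3429612) = -832633*(-2473837) = 2059798322821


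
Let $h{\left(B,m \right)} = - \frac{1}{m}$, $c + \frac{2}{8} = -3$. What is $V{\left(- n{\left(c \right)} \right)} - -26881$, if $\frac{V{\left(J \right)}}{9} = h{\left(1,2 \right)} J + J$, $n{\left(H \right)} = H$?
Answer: $\frac{215165}{8} \approx 26896.0$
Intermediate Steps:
$c = - \frac{13}{4}$ ($c = - \frac{1}{4} - 3 = - \frac{13}{4} \approx -3.25$)
$V{\left(J \right)} = \frac{9 J}{2}$ ($V{\left(J \right)} = 9 \left(- \frac{1}{2} J + J\right) = 9 \left(\left(-1\right) \frac{1}{2} J + J\right) = 9 \left(- \frac{J}{2} + J\right) = 9 \frac{J}{2} = \frac{9 J}{2}$)
$V{\left(- n{\left(c \right)} \right)} - -26881 = \frac{9 \left(\left(-1\right) \left(- \frac{13}{4}\right)\right)}{2} - -26881 = \frac{9}{2} \cdot \frac{13}{4} + 26881 = \frac{117}{8} + 26881 = \frac{215165}{8}$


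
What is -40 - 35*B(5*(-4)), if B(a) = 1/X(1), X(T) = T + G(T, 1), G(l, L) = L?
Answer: -115/2 ≈ -57.500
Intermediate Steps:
X(T) = 1 + T (X(T) = T + 1 = 1 + T)
B(a) = ½ (B(a) = 1/(1 + 1) = 1/2 = ½)
-40 - 35*B(5*(-4)) = -40 - 35*½ = -40 - 35/2 = -115/2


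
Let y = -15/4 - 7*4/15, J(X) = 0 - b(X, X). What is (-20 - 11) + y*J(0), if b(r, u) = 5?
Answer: -35/12 ≈ -2.9167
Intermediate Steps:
J(X) = -5 (J(X) = 0 - 1*5 = 0 - 5 = -5)
y = -337/60 (y = -15*¼ - 28*1/15 = -15/4 - 28/15 = -337/60 ≈ -5.6167)
(-20 - 11) + y*J(0) = (-20 - 11) - 337/60*(-5) = -31 + 337/12 = -35/12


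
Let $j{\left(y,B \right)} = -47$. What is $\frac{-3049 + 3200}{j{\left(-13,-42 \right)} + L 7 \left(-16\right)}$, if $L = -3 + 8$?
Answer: $- \frac{151}{607} \approx -0.24876$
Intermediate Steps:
$L = 5$
$\frac{-3049 + 3200}{j{\left(-13,-42 \right)} + L 7 \left(-16\right)} = \frac{-3049 + 3200}{-47 + 5 \cdot 7 \left(-16\right)} = \frac{151}{-47 + 35 \left(-16\right)} = \frac{151}{-47 - 560} = \frac{151}{-607} = 151 \left(- \frac{1}{607}\right) = - \frac{151}{607}$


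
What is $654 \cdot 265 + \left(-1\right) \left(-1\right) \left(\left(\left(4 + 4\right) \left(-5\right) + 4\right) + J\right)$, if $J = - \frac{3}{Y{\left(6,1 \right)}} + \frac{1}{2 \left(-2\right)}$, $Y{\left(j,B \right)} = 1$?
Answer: $\frac{693083}{4} \approx 1.7327 \cdot 10^{5}$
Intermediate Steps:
$J = - \frac{13}{4}$ ($J = - \frac{3}{1} + \frac{1}{2 \left(-2\right)} = \left(-3\right) 1 + \frac{1}{2} \left(- \frac{1}{2}\right) = -3 - \frac{1}{4} = - \frac{13}{4} \approx -3.25$)
$654 \cdot 265 + \left(-1\right) \left(-1\right) \left(\left(\left(4 + 4\right) \left(-5\right) + 4\right) + J\right) = 654 \cdot 265 + \left(-1\right) \left(-1\right) \left(\left(\left(4 + 4\right) \left(-5\right) + 4\right) - \frac{13}{4}\right) = 173310 + 1 \left(\left(8 \left(-5\right) + 4\right) - \frac{13}{4}\right) = 173310 + 1 \left(\left(-40 + 4\right) - \frac{13}{4}\right) = 173310 + 1 \left(-36 - \frac{13}{4}\right) = 173310 + 1 \left(- \frac{157}{4}\right) = 173310 - \frac{157}{4} = \frac{693083}{4}$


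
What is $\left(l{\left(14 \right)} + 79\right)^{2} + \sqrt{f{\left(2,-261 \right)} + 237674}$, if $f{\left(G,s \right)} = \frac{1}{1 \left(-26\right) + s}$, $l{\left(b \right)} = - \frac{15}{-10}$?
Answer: $\frac{25921}{4} + \frac{\sqrt{19576969419}}{287} \approx 6967.8$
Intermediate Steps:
$l{\left(b \right)} = \frac{3}{2}$ ($l{\left(b \right)} = \left(-15\right) \left(- \frac{1}{10}\right) = \frac{3}{2}$)
$f{\left(G,s \right)} = \frac{1}{-26 + s}$
$\left(l{\left(14 \right)} + 79\right)^{2} + \sqrt{f{\left(2,-261 \right)} + 237674} = \left(\frac{3}{2} + 79\right)^{2} + \sqrt{\frac{1}{-26 - 261} + 237674} = \left(\frac{161}{2}\right)^{2} + \sqrt{\frac{1}{-287} + 237674} = \frac{25921}{4} + \sqrt{- \frac{1}{287} + 237674} = \frac{25921}{4} + \sqrt{\frac{68212437}{287}} = \frac{25921}{4} + \frac{\sqrt{19576969419}}{287}$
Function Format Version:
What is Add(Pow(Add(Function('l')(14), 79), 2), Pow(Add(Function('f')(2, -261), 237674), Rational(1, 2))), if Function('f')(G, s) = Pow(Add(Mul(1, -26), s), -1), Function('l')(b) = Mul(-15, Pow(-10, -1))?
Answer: Add(Rational(25921, 4), Mul(Rational(1, 287), Pow(19576969419, Rational(1, 2)))) ≈ 6967.8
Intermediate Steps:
Function('l')(b) = Rational(3, 2) (Function('l')(b) = Mul(-15, Rational(-1, 10)) = Rational(3, 2))
Function('f')(G, s) = Pow(Add(-26, s), -1)
Add(Pow(Add(Function('l')(14), 79), 2), Pow(Add(Function('f')(2, -261), 237674), Rational(1, 2))) = Add(Pow(Add(Rational(3, 2), 79), 2), Pow(Add(Pow(Add(-26, -261), -1), 237674), Rational(1, 2))) = Add(Pow(Rational(161, 2), 2), Pow(Add(Pow(-287, -1), 237674), Rational(1, 2))) = Add(Rational(25921, 4), Pow(Add(Rational(-1, 287), 237674), Rational(1, 2))) = Add(Rational(25921, 4), Pow(Rational(68212437, 287), Rational(1, 2))) = Add(Rational(25921, 4), Mul(Rational(1, 287), Pow(19576969419, Rational(1, 2))))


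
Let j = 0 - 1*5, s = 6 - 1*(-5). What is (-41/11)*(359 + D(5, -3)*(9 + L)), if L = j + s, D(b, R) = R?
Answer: -12874/11 ≈ -1170.4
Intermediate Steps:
s = 11 (s = 6 + 5 = 11)
j = -5 (j = 0 - 5 = -5)
L = 6 (L = -5 + 11 = 6)
(-41/11)*(359 + D(5, -3)*(9 + L)) = (-41/11)*(359 - 3*(9 + 6)) = (-41*1/11)*(359 - 3*15) = -41*(359 - 45)/11 = -41/11*314 = -12874/11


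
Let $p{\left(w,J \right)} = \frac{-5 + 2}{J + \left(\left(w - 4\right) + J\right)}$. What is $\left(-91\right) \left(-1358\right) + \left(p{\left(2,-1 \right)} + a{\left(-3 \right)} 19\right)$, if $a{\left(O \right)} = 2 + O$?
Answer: $\frac{494239}{4} \approx 1.2356 \cdot 10^{5}$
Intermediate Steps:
$p{\left(w,J \right)} = - \frac{3}{-4 + w + 2 J}$ ($p{\left(w,J \right)} = - \frac{3}{J + \left(\left(-4 + w\right) + J\right)} = - \frac{3}{J + \left(-4 + J + w\right)} = - \frac{3}{-4 + w + 2 J}$)
$\left(-91\right) \left(-1358\right) + \left(p{\left(2,-1 \right)} + a{\left(-3 \right)} 19\right) = \left(-91\right) \left(-1358\right) - \left(\frac{3}{-4 + 2 + 2 \left(-1\right)} - \left(2 - 3\right) 19\right) = 123578 - \left(19 + \frac{3}{-4 + 2 - 2}\right) = 123578 - \left(19 + \frac{3}{-4}\right) = 123578 - \frac{73}{4} = \frac{494239}{4}$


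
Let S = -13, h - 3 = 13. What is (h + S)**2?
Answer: 9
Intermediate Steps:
h = 16 (h = 3 + 13 = 16)
(h + S)**2 = (16 - 13)**2 = 3**2 = 9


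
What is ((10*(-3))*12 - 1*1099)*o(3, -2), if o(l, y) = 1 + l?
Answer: -5836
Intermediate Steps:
((10*(-3))*12 - 1*1099)*o(3, -2) = ((10*(-3))*12 - 1*1099)*(1 + 3) = (-30*12 - 1099)*4 = (-360 - 1099)*4 = -1459*4 = -5836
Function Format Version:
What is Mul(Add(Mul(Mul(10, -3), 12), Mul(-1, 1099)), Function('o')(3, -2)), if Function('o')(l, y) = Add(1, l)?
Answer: -5836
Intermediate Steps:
Mul(Add(Mul(Mul(10, -3), 12), Mul(-1, 1099)), Function('o')(3, -2)) = Mul(Add(Mul(Mul(10, -3), 12), Mul(-1, 1099)), Add(1, 3)) = Mul(Add(Mul(-30, 12), -1099), 4) = Mul(Add(-360, -1099), 4) = Mul(-1459, 4) = -5836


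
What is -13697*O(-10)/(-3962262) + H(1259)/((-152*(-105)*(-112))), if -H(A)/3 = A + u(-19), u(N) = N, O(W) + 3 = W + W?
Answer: -2284935827/29510927376 ≈ -0.077427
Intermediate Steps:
O(W) = -3 + 2*W (O(W) = -3 + (W + W) = -3 + 2*W)
H(A) = 57 - 3*A (H(A) = -3*(A - 19) = -3*(-19 + A) = 57 - 3*A)
-13697*O(-10)/(-3962262) + H(1259)/((-152*(-105)*(-112))) = -13697*(-3 + 2*(-10))/(-3962262) + (57 - 3*1259)/((-152*(-105)*(-112))) = -13697*(-3 - 20)*(-1/3962262) + (57 - 3777)/((15960*(-112))) = -13697*(-23)*(-1/3962262) - 3720/(-1787520) = 315031*(-1/3962262) - 3720*(-1/1787520) = -315031/3962262 + 31/14896 = -2284935827/29510927376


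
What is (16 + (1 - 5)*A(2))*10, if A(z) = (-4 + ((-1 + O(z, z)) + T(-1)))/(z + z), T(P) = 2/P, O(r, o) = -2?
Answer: 250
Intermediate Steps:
A(z) = -9/(2*z) (A(z) = (-4 + ((-1 - 2) + 2/(-1)))/(z + z) = (-4 + (-3 + 2*(-1)))/((2*z)) = (-4 + (-3 - 2))*(1/(2*z)) = (-4 - 5)*(1/(2*z)) = -9/(2*z))
(16 + (1 - 5)*A(2))*10 = (16 + (1 - 5)*(-9/2/2))*10 = (16 - (-18)/2)*10 = (16 - 4*(-9/4))*10 = (16 + 9)*10 = 25*10 = 250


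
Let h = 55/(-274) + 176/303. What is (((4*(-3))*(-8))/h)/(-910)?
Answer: -3985056/14359345 ≈ -0.27752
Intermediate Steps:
h = 31559/83022 (h = 55*(-1/274) + 176*(1/303) = -55/274 + 176/303 = 31559/83022 ≈ 0.38013)
(((4*(-3))*(-8))/h)/(-910) = (((4*(-3))*(-8))/(31559/83022))/(-910) = (-12*(-8)*(83022/31559))*(-1/910) = (96*(83022/31559))*(-1/910) = (7970112/31559)*(-1/910) = -3985056/14359345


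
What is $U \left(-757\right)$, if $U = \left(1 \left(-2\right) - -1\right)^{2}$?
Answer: $-757$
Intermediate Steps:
$U = 1$ ($U = \left(-2 + 1\right)^{2} = \left(-1\right)^{2} = 1$)
$U \left(-757\right) = 1 \left(-757\right) = -757$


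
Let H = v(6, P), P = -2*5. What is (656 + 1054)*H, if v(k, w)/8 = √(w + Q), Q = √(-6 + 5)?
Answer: 13680*√(-10 + I) ≈ 2160.3 + 43314.0*I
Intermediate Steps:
Q = I (Q = √(-1) = I ≈ 1.0*I)
P = -10
v(k, w) = 8*√(I + w) (v(k, w) = 8*√(w + I) = 8*√(I + w))
H = 8*√(-10 + I) (H = 8*√(I - 10) = 8*√(-10 + I) ≈ 1.2633 + 25.33*I)
(656 + 1054)*H = (656 + 1054)*(8*√(-10 + I)) = 1710*(8*√(-10 + I)) = 13680*√(-10 + I)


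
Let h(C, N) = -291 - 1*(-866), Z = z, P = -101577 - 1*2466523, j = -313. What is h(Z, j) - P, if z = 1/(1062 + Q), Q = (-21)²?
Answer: 2568675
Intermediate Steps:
P = -2568100 (P = -101577 - 2466523 = -2568100)
Q = 441
z = 1/1503 (z = 1/(1062 + 441) = 1/1503 ≈ 0.00066534)
Z = 1/1503 ≈ 0.00066534
h(C, N) = 575 (h(C, N) = -291 + 866 = 575)
h(Z, j) - P = 575 - 1*(-2568100) = 575 + 2568100 = 2568675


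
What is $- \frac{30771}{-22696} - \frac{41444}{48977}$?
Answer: $\frac{566458243}{1111581992} \approx 0.5096$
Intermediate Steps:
$- \frac{30771}{-22696} - \frac{41444}{48977} = \left(-30771\right) \left(- \frac{1}{22696}\right) - \frac{41444}{48977} = \frac{30771}{22696} - \frac{41444}{48977} = \frac{566458243}{1111581992}$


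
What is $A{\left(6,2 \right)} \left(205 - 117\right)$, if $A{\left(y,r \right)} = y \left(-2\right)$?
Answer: $-1056$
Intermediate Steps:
$A{\left(y,r \right)} = - 2 y$
$A{\left(6,2 \right)} \left(205 - 117\right) = \left(-2\right) 6 \left(205 - 117\right) = \left(-12\right) 88 = -1056$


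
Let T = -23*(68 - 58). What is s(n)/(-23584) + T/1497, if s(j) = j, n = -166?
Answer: -2587909/17652624 ≈ -0.14660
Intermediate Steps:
T = -230 (T = -23*10 = -230)
s(n)/(-23584) + T/1497 = -166/(-23584) - 230/1497 = -166*(-1/23584) - 230*1/1497 = 83/11792 - 230/1497 = -2587909/17652624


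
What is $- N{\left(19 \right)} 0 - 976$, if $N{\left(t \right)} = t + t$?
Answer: $-976$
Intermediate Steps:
$N{\left(t \right)} = 2 t$
$- N{\left(19 \right)} 0 - 976 = - 2 \cdot 19 \cdot 0 - 976 = - 38 \cdot 0 - 976 = \left(-1\right) 0 - 976 = 0 - 976 = -976$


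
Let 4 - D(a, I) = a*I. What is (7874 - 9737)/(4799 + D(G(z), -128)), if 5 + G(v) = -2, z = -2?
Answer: -1863/3907 ≈ -0.47684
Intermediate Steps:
G(v) = -7 (G(v) = -5 - 2 = -7)
D(a, I) = 4 - I*a (D(a, I) = 4 - a*I = 4 - I*a)
(7874 - 9737)/(4799 + D(G(z), -128)) = (7874 - 9737)/(4799 + (4 - 1*(-128)*(-7))) = -1863/(4799 + (4 - 896)) = -1863/(4799 - 892) = -1863/3907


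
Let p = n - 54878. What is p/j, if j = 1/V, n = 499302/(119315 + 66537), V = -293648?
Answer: 748705991984648/46463 ≈ 1.6114e+10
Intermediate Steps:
n = 249651/92926 (n = 499302/185852 = 499302*(1/185852) = 249651/92926 ≈ 2.6866)
p = -5099343377/92926 (p = 249651/92926 - 54878 = -5099343377/92926 ≈ -54875.)
j = -1/293648 (j = 1/(-293648) = -1/293648 ≈ -3.4054e-6)
p/j = -5099343377/(92926*(-1/293648)) = -5099343377/92926*(-293648) = 748705991984648/46463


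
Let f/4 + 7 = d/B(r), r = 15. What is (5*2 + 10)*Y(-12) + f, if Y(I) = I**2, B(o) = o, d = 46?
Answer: 42964/15 ≈ 2864.3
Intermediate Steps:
f = -236/15 (f = -28 + 4*(46/15) = -28 + 184/15 = -236/15 ≈ -15.733)
(5*2 + 10)*Y(-12) + f = (5*2 + 10)*(-12)**2 - 236/15 = (10 + 10)*144 - 236/15 = 20*144 - 236/15 = 2880 - 236/15 = 42964/15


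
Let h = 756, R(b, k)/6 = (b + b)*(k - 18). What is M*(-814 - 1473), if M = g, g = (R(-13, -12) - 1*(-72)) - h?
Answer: -9138852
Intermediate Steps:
R(b, k) = 12*b*(-18 + k) (R(b, k) = 6*((b + b)*(k - 18)) = 6*((2*b)*(-18 + k)) = 6*(2*b*(-18 + k)) = 12*b*(-18 + k))
g = 3996 (g = (12*(-13)*(-18 - 12) - 1*(-72)) - 1*756 = (12*(-13)*(-30) + 72) - 756 = (4680 + 72) - 756 = 4752 - 756 = 3996)
M = 3996
M*(-814 - 1473) = 3996*(-814 - 1473) = 3996*(-2287) = -9138852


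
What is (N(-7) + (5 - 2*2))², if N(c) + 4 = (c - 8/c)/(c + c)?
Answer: 64009/9604 ≈ 6.6648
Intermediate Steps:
N(c) = -4 + (c - 8/c)/(2*c) (N(c) = -4 + (c - 8/c)/(c + c) = -4 + (c - 8/c)/((2*c)) = -4 + (c - 8/c)*(1/(2*c)) = -4 + (c - 8/c)/(2*c))
(N(-7) + (5 - 2*2))² = ((-7/2 - 4/(-7)²) + (5 - 2*2))² = ((-7/2 - 4*1/49) + (5 - 4))² = ((-7/2 - 4/49) + 1)² = (-351/98 + 1)² = (-253/98)² = 64009/9604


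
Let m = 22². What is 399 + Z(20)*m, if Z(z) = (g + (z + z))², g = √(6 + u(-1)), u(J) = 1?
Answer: 778187 + 38720*√7 ≈ 8.8063e+5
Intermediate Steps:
g = √7 (g = √(6 + 1) = √7 ≈ 2.6458)
Z(z) = (√7 + 2*z)² (Z(z) = (√7 + (z + z))² = (√7 + 2*z)²)
m = 484
399 + Z(20)*m = 399 + (√7 + 2*20)²*484 = 399 + (√7 + 40)²*484 = 399 + (40 + √7)²*484 = 399 + 484*(40 + √7)²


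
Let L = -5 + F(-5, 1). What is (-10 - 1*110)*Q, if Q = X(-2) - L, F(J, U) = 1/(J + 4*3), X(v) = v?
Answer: -2400/7 ≈ -342.86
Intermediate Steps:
F(J, U) = 1/(12 + J) (F(J, U) = 1/(J + 12) = 1/(12 + J))
L = -34/7 (L = -5 + 1/(12 - 5) = -5 + 1/7 = -5 + ⅐ = -34/7 ≈ -4.8571)
Q = 20/7 (Q = -2 - 1*(-34/7) = -2 + 34/7 = 20/7 ≈ 2.8571)
(-10 - 1*110)*Q = (-10 - 1*110)*(20/7) = (-10 - 110)*(20/7) = -120*20/7 = -2400/7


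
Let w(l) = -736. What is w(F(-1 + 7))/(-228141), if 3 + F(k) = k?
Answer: 736/228141 ≈ 0.0032261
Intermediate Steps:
F(k) = -3 + k
w(F(-1 + 7))/(-228141) = -736/(-228141) = -736*(-1/228141) = 736/228141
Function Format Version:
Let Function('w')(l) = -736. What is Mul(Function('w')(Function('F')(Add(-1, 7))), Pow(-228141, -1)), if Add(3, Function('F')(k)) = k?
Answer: Rational(736, 228141) ≈ 0.0032261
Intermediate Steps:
Function('F')(k) = Add(-3, k)
Mul(Function('w')(Function('F')(Add(-1, 7))), Pow(-228141, -1)) = Mul(-736, Pow(-228141, -1)) = Mul(-736, Rational(-1, 228141)) = Rational(736, 228141)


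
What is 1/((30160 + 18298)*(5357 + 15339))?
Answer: 1/1002886768 ≈ 9.9712e-10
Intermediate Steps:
1/((30160 + 18298)*(5357 + 15339)) = 1/(48458*20696) = 1/1002886768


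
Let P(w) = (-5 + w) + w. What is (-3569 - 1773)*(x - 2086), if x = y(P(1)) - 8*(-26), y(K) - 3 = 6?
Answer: 9984198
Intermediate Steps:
P(w) = -5 + 2*w
y(K) = 9 (y(K) = 3 + 6 = 9)
x = 217 (x = 9 - 8*(-26) = 9 + 208 = 217)
(-3569 - 1773)*(x - 2086) = (-3569 - 1773)*(217 - 2086) = -5342*(-1869) = 9984198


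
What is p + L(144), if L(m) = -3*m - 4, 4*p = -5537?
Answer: -7281/4 ≈ -1820.3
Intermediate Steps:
p = -5537/4 (p = (¼)*(-5537) = -5537/4 ≈ -1384.3)
L(m) = -4 - 3*m
p + L(144) = -5537/4 + (-4 - 3*144) = -5537/4 + (-4 - 432) = -5537/4 - 436 = -7281/4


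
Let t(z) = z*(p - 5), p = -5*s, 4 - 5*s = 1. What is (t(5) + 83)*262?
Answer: 11266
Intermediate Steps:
s = ⅗ (s = ⅘ - ⅕*1 = ⅘ - ⅕ = ⅗ ≈ 0.60000)
p = -3 (p = -5*⅗ = -3)
t(z) = -8*z (t(z) = z*(-3 - 5) = z*(-8) = -8*z)
(t(5) + 83)*262 = (-8*5 + 83)*262 = (-40 + 83)*262 = 43*262 = 11266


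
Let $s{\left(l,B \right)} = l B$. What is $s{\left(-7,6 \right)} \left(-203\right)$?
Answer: $8526$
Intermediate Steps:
$s{\left(l,B \right)} = B l$
$s{\left(-7,6 \right)} \left(-203\right) = 6 \left(-7\right) \left(-203\right) = \left(-42\right) \left(-203\right) = 8526$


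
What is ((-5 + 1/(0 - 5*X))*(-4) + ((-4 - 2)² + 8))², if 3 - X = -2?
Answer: 2572816/625 ≈ 4116.5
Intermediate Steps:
X = 5 (X = 3 - 1*(-2) = 3 + 2 = 5)
((-5 + 1/(0 - 5*X))*(-4) + ((-4 - 2)² + 8))² = ((-5 + 1/(0 - 5*5))*(-4) + ((-4 - 2)² + 8))² = ((-5 + 1/(0 - 25))*(-4) + ((-6)² + 8))² = ((-5 + 1/(-25))*(-4) + (36 + 8))² = ((-5 - 1/25)*(-4) + 44)² = (-126/25*(-4) + 44)² = (504/25 + 44)² = (1604/25)² = 2572816/625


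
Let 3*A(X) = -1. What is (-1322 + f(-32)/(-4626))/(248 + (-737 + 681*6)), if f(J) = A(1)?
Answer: -18346715/49919166 ≈ -0.36753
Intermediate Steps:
A(X) = -⅓ (A(X) = (⅓)*(-1) = -⅓)
f(J) = -⅓
(-1322 + f(-32)/(-4626))/(248 + (-737 + 681*6)) = (-1322 - ⅓/(-4626))/(248 + (-737 + 681*6)) = (-1322 - ⅓*(-1/4626))/(248 + (-737 + 4086)) = (-1322 + 1/13878)/(248 + 3349) = -18346715/13878/3597 = -18346715/13878*1/3597 = -18346715/49919166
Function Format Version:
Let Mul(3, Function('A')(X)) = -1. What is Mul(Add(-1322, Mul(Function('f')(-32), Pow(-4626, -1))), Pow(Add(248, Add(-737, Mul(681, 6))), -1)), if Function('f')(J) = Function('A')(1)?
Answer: Rational(-18346715, 49919166) ≈ -0.36753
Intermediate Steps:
Function('A')(X) = Rational(-1, 3) (Function('A')(X) = Mul(Rational(1, 3), -1) = Rational(-1, 3))
Function('f')(J) = Rational(-1, 3)
Mul(Add(-1322, Mul(Function('f')(-32), Pow(-4626, -1))), Pow(Add(248, Add(-737, Mul(681, 6))), -1)) = Mul(Add(-1322, Mul(Rational(-1, 3), Pow(-4626, -1))), Pow(Add(248, Add(-737, Mul(681, 6))), -1)) = Mul(Add(-1322, Mul(Rational(-1, 3), Rational(-1, 4626))), Pow(Add(248, Add(-737, 4086)), -1)) = Mul(Add(-1322, Rational(1, 13878)), Pow(Add(248, 3349), -1)) = Mul(Rational(-18346715, 13878), Pow(3597, -1)) = Mul(Rational(-18346715, 13878), Rational(1, 3597)) = Rational(-18346715, 49919166)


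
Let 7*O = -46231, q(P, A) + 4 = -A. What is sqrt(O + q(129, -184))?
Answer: I*sqrt(314797)/7 ≈ 80.153*I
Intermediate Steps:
q(P, A) = -4 - A
O = -46231/7 (O = (1/7)*(-46231) = -46231/7 ≈ -6604.4)
sqrt(O + q(129, -184)) = sqrt(-46231/7 + (-4 - 1*(-184))) = sqrt(-46231/7 + (-4 + 184)) = sqrt(-46231/7 + 180) = sqrt(-44971/7) = I*sqrt(314797)/7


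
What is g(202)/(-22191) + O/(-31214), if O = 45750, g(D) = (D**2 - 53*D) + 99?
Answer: -978903704/346334937 ≈ -2.8265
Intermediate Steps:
g(D) = 99 + D**2 - 53*D
g(202)/(-22191) + O/(-31214) = (99 + 202**2 - 53*202)/(-22191) + 45750/(-31214) = (99 + 40804 - 10706)*(-1/22191) + 45750*(-1/31214) = 30197*(-1/22191) - 22875/15607 = -30197/22191 - 22875/15607 = -978903704/346334937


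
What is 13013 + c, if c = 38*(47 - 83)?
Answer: 11645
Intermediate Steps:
c = -1368 (c = 38*(-36) = -1368)
13013 + c = 13013 - 1368 = 11645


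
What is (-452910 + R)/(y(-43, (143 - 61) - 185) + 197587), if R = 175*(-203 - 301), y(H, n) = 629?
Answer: -90185/33036 ≈ -2.7299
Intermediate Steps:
R = -88200 (R = 175*(-504) = -88200)
(-452910 + R)/(y(-43, (143 - 61) - 185) + 197587) = (-452910 - 88200)/(629 + 197587) = -541110/198216 = -541110*1/198216 = -90185/33036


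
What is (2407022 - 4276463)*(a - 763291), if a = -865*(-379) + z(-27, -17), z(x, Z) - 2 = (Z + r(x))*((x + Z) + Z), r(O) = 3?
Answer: 812459058600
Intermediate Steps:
z(x, Z) = 2 + (3 + Z)*(x + 2*Z) (z(x, Z) = 2 + (Z + 3)*((x + Z) + Z) = 2 + (3 + Z)*((Z + x) + Z) = 2 + (3 + Z)*(x + 2*Z))
a = 328691 (a = -865*(-379) + (2 + 2*(-17)² + 3*(-27) + 6*(-17) - 17*(-27)) = 327835 + (2 + 2*289 - 81 - 102 + 459) = 327835 + (2 + 578 - 81 - 102 + 459) = 327835 + 856 = 328691)
(2407022 - 4276463)*(a - 763291) = (2407022 - 4276463)*(328691 - 763291) = -1869441*(-434600) = 812459058600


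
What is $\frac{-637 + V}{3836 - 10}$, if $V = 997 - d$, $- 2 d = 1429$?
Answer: $\frac{2149}{7652} \approx 0.28084$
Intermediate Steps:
$d = - \frac{1429}{2}$ ($d = \left(- \frac{1}{2}\right) 1429 = - \frac{1429}{2} \approx -714.5$)
$V = \frac{3423}{2}$ ($V = 997 - - \frac{1429}{2} = 997 + \frac{1429}{2} = \frac{3423}{2} \approx 1711.5$)
$\frac{-637 + V}{3836 - 10} = \frac{-637 + \frac{3423}{2}}{3836 - 10} = \frac{2149}{2 \cdot 3826} = \frac{2149}{2} \cdot \frac{1}{3826} = \frac{2149}{7652}$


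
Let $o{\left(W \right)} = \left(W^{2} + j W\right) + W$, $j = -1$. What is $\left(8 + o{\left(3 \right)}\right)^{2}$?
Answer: $289$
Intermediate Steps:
$o{\left(W \right)} = W^{2}$ ($o{\left(W \right)} = \left(W^{2} - W\right) + W = W^{2}$)
$\left(8 + o{\left(3 \right)}\right)^{2} = \left(8 + 3^{2}\right)^{2} = \left(8 + 9\right)^{2} = 17^{2} = 289$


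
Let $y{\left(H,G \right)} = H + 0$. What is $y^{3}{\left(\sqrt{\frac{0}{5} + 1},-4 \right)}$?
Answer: $1$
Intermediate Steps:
$y{\left(H,G \right)} = H$
$y^{3}{\left(\sqrt{\frac{0}{5} + 1},-4 \right)} = \left(\sqrt{\frac{0}{5} + 1}\right)^{3} = \left(\sqrt{0 \cdot \frac{1}{5} + 1}\right)^{3} = \left(\sqrt{0 + 1}\right)^{3} = \left(\sqrt{1}\right)^{3} = 1^{3} = 1$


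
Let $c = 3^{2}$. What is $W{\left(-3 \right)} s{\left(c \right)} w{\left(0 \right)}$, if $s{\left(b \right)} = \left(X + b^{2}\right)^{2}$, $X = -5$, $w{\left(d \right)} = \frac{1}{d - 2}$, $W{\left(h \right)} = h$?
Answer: $8664$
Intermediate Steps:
$w{\left(d \right)} = \frac{1}{-2 + d}$
$c = 9$
$s{\left(b \right)} = \left(-5 + b^{2}\right)^{2}$
$W{\left(-3 \right)} s{\left(c \right)} w{\left(0 \right)} = \frac{\left(-3\right) \left(-5 + 9^{2}\right)^{2}}{-2 + 0} = \frac{\left(-3\right) \left(-5 + 81\right)^{2}}{-2} = - 3 \cdot 76^{2} \left(- \frac{1}{2}\right) = \left(-3\right) 5776 \left(- \frac{1}{2}\right) = \left(-17328\right) \left(- \frac{1}{2}\right) = 8664$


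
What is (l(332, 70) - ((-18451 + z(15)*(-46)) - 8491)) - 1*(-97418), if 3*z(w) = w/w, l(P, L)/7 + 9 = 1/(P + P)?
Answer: 247630189/1992 ≈ 1.2431e+5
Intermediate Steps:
l(P, L) = -63 + 7/(2*P) (l(P, L) = -63 + 7/(P + P) = -63 + 7/((2*P)) = -63 + 7*(1/(2*P)) = -63 + 7/(2*P))
z(w) = 1/3 (z(w) = (w/w)/3 = (1/3)*1 = 1/3)
(l(332, 70) - ((-18451 + z(15)*(-46)) - 8491)) - 1*(-97418) = ((-63 + (7/2)/332) - ((-18451 + (1/3)*(-46)) - 8491)) - 1*(-97418) = ((-63 + (7/2)*(1/332)) - ((-18451 - 46/3) - 8491)) + 97418 = ((-63 + 7/664) - (-55399/3 - 8491)) + 97418 = (-41825/664 - 1*(-80872/3)) + 97418 = (-41825/664 + 80872/3) + 97418 = 53573533/1992 + 97418 = 247630189/1992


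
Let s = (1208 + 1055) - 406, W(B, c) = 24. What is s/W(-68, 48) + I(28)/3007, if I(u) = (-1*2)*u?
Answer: 1860885/24056 ≈ 77.356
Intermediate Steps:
s = 1857 (s = 2263 - 406 = 1857)
I(u) = -2*u
s/W(-68, 48) + I(28)/3007 = 1857/24 - 2*28/3007 = 1857*(1/24) - 56*1/3007 = 619/8 - 56/3007 = 1860885/24056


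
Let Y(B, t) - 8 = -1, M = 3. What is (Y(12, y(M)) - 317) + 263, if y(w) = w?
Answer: -47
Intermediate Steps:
Y(B, t) = 7 (Y(B, t) = 8 - 1 = 7)
(Y(12, y(M)) - 317) + 263 = (7 - 317) + 263 = -310 + 263 = -47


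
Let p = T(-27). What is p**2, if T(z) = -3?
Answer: 9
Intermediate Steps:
p = -3
p**2 = (-3)**2 = 9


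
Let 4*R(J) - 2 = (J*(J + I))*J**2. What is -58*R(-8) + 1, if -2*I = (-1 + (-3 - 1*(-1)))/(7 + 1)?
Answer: -58028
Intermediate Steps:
I = 3/16 (I = -(-1 + (-3 - 1*(-1)))/(2*(7 + 1)) = -(-1 + (-3 + 1))/(2*8) = -(-1 - 2)/(2*8) = -(-3)/(2*8) = -1/2*(-3/8) = 3/16 ≈ 0.18750)
R(J) = 1/2 + J**3*(3/16 + J)/4 (R(J) = 1/2 + ((J*(J + 3/16))*J**2)/4 = 1/2 + ((J*(3/16 + J))*J**2)/4 = 1/2 + (J**3*(3/16 + J))/4 = 1/2 + J**3*(3/16 + J)/4)
-58*R(-8) + 1 = -58*(1/2 + (1/4)*(-8)**4 + (3/64)*(-8)**3) + 1 = -58*(1/2 + (1/4)*4096 + (3/64)*(-512)) + 1 = -58*(1/2 + 1024 - 24) + 1 = -58*2001/2 + 1 = -58029 + 1 = -58028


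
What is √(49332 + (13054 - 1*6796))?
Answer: √55590 ≈ 235.78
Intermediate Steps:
√(49332 + (13054 - 1*6796)) = √(49332 + (13054 - 6796)) = √(49332 + 6258) = √55590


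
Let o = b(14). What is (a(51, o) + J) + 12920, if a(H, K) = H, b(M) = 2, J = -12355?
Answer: 616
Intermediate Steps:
o = 2
(a(51, o) + J) + 12920 = (51 - 12355) + 12920 = -12304 + 12920 = 616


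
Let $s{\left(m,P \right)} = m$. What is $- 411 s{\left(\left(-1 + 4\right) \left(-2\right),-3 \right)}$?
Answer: $2466$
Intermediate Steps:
$- 411 s{\left(\left(-1 + 4\right) \left(-2\right),-3 \right)} = - 411 \left(-1 + 4\right) \left(-2\right) = - 411 \cdot 3 \left(-2\right) = \left(-411\right) \left(-6\right) = 2466$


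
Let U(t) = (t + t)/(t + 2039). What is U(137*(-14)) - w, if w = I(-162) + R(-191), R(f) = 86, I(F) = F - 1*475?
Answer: 62835/121 ≈ 519.30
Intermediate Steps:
I(F) = -475 + F (I(F) = F - 475 = -475 + F)
U(t) = 2*t/(2039 + t) (U(t) = (2*t)/(2039 + t) = 2*t/(2039 + t))
w = -551 (w = (-475 - 162) + 86 = -637 + 86 = -551)
U(137*(-14)) - w = 2*(137*(-14))/(2039 + 137*(-14)) - 1*(-551) = 2*(-1918)/(2039 - 1918) + 551 = 2*(-1918)/121 + 551 = 2*(-1918)*(1/121) + 551 = -3836/121 + 551 = 62835/121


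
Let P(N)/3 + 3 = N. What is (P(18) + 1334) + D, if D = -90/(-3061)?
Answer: 4221209/3061 ≈ 1379.0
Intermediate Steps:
D = 90/3061 (D = -90*(-1/3061) = 90/3061 ≈ 0.029402)
P(N) = -9 + 3*N
(P(18) + 1334) + D = ((-9 + 3*18) + 1334) + 90/3061 = ((-9 + 54) + 1334) + 90/3061 = (45 + 1334) + 90/3061 = 1379 + 90/3061 = 4221209/3061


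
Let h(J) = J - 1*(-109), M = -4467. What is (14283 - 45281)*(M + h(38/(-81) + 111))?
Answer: 10664706910/81 ≈ 1.3166e+8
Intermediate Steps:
h(J) = 109 + J (h(J) = J + 109 = 109 + J)
(14283 - 45281)*(M + h(38/(-81) + 111)) = (14283 - 45281)*(-4467 + (109 + (38/(-81) + 111))) = -30998*(-4467 + (109 + (38*(-1/81) + 111))) = -30998*(-4467 + (109 + (-38/81 + 111))) = -30998*(-4467 + (109 + 8953/81)) = -30998*(-4467 + 17782/81) = -30998*(-344045/81) = 10664706910/81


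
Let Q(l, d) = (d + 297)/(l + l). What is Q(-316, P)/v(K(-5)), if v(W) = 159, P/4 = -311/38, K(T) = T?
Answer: -5021/1909272 ≈ -0.0026298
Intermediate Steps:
P = -622/19 (P = 4*(-311/38) = -622/19 ≈ -32.737)
Q(l, d) = (297 + d)/(2*l) (Q(l, d) = (297 + d)/((2*l)) = (297 + d)*(1/(2*l)) = (297 + d)/(2*l))
Q(-316, P)/v(K(-5)) = ((½)*(297 - 622/19)/(-316))/159 = ((½)*(-1/316)*(5021/19))*(1/159) = -5021/12008*1/159 = -5021/1909272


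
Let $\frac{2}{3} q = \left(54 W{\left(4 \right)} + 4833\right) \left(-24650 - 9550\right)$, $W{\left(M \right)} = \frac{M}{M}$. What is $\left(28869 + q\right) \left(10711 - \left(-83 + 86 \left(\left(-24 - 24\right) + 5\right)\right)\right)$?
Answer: $-3632770955652$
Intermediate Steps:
$W{\left(M \right)} = 1$
$q = -250703100$ ($q = \frac{3 \left(54 \cdot 1 + 4833\right) \left(-24650 - 9550\right)}{2} = \frac{3 \left(54 + 4833\right) \left(-34200\right)}{2} = \frac{3 \cdot 4887 \left(-34200\right)}{2} = \frac{3}{2} \left(-167135400\right) = -250703100$)
$\left(28869 + q\right) \left(10711 - \left(-83 + 86 \left(\left(-24 - 24\right) + 5\right)\right)\right) = \left(28869 - 250703100\right) \left(10711 - \left(-83 + 86 \left(\left(-24 - 24\right) + 5\right)\right)\right) = - 250674231 \left(10711 - \left(-83 + 86 \left(-48 + 5\right)\right)\right) = - 250674231 \left(10711 + \left(\left(-86\right) \left(-43\right) + 83\right)\right) = - 250674231 \left(10711 + \left(3698 + 83\right)\right) = - 250674231 \left(10711 + 3781\right) = \left(-250674231\right) 14492 = -3632770955652$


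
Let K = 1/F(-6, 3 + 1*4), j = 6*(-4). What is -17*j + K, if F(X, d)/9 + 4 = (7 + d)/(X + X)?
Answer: 37942/93 ≈ 407.98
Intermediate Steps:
j = -24
F(X, d) = -36 + 9*(7 + d)/(2*X) (F(X, d) = -36 + 9*((7 + d)/(X + X)) = -36 + 9*((7 + d)/((2*X))) = -36 + 9*((7 + d)*(1/(2*X))) = -36 + 9*((7 + d)/(2*X)) = -36 + 9*(7 + d)/(2*X))
K = -2/93 (K = 1/((9/2)*(7 + (3 + 1*4) - 8*(-6))/(-6)) = 1/((9/2)*(-⅙)*(7 + (3 + 4) + 48)) = 1/((9/2)*(-⅙)*(7 + 7 + 48)) = 1/((9/2)*(-⅙)*62) = 1/(-93/2) = -2/93 ≈ -0.021505)
-17*j + K = -17*(-24) - 2/93 = 408 - 2/93 = 37942/93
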